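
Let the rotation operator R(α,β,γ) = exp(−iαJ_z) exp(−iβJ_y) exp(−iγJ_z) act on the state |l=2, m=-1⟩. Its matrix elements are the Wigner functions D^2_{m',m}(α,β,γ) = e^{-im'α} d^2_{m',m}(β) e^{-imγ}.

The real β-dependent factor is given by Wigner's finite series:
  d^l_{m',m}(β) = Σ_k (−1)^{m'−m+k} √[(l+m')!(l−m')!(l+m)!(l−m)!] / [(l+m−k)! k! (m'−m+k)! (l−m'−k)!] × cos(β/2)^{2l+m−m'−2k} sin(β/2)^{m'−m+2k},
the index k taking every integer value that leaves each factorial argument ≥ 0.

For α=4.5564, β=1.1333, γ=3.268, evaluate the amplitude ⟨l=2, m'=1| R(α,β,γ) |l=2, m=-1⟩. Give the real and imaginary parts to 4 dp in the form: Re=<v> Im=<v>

Re=0.1483 Im=-0.5113

D^2_{1,-1}(4.5564,1.1333,3.268) = e^{-i·1·4.5564}·d^2_{1,-1}(1.1333)·e^{-i·-1·3.268}. Compute d first:
With c≡cos(β/2)=0.843704 and s≡sin(β/2)=0.536809, N=[6·1·1·6]^{1/2}=6.000000
Admissible k: 0..1 (factorial args all ≥0)
  k=0: (−1)^2·6.0000/(2)·0.8437^2·0.5368^2 = +0.615376
  k=1: (−1)^3·6.0000/(6)·0.8437^0·0.5368^4 = -0.083038
d^2_{1,-1}(1.1333) = +0.615376 -0.083038 = +0.532338
Phases: e^{-i·(1)·4.5564}=-0.155357+0.987858i, e^{-i·(-1)·3.268}=-0.992021-0.126071i ⇒ D=+0.148340-0.511252i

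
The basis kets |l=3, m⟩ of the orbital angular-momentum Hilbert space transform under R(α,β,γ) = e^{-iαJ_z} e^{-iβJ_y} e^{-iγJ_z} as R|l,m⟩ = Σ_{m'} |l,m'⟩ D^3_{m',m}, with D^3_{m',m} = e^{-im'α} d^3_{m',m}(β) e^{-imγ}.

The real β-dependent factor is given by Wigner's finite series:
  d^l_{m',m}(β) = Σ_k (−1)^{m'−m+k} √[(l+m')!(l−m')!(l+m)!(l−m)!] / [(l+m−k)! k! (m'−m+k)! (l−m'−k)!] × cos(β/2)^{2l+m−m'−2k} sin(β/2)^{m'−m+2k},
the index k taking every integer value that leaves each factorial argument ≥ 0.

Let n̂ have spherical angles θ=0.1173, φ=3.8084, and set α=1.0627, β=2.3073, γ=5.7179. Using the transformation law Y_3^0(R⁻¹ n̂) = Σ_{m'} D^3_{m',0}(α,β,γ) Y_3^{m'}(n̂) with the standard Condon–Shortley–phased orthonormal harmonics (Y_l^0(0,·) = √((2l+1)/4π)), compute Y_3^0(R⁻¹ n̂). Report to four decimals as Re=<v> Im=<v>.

Need the full column D^3_{m',0} for m'=−3..3 at α=1.0627, β=2.3073, γ=5.7179.
cos(β/2)=0.405153, sin(β/2)=0.914249
d^3_{-3,0}: single k=3 term ⇒ +0.227282;  D = -0.227037-0.010566i
d^3_{-2,0}: k∈[2..3] ⇒ +0.123358 -0.628140 = -0.504783;  D = +0.265822-0.429120i
d^3_{-1,0}: k∈[1..3] ⇒ +0.034574 -0.528157 +0.896462 = +0.402880;  D = +0.196007+0.351985i
d^3_{0,0}: k∈[0..3] ⇒ +0.004423 -0.202697 +1.032140 -0.583965 = +0.249901;  D = +0.249901+0.000000i
d^3_{1,0}: k∈[0..2] ⇒ -0.034574 +0.528157 -0.896462 = -0.402880;  D = -0.196007+0.351985i
d^3_{2,0}: k∈[0..1] ⇒ +0.123358 -0.628140 = -0.504783;  D = +0.265822+0.429120i
d^3_{3,0}: single k=0 term ⇒ -0.227282;  D = +0.227037-0.010566i
Y_3^{m'}(θ=0.1173,φ=3.8084) and Σ D·Y over m':
  (-0.2270-0.0106i)·(+0.0003+0.0006i)  (+0.2658-0.4291i)·(+0.0033-0.0135i)  (+0.1960+0.3520i)·(-0.1168+0.0920i)  (+0.2499+0.0000i)·(+0.7158+0.0000i)  (-0.1960+0.3520i)·(+0.1168+0.0920i)  (+0.2658+0.4291i)·(+0.0033+0.0135i)  (+0.2270-0.0106i)·(-0.0003+0.0006i)
Y_3^0(R⁻¹ n̂) = +0.058369-0.000000i

Re=0.0584 Im=0.0000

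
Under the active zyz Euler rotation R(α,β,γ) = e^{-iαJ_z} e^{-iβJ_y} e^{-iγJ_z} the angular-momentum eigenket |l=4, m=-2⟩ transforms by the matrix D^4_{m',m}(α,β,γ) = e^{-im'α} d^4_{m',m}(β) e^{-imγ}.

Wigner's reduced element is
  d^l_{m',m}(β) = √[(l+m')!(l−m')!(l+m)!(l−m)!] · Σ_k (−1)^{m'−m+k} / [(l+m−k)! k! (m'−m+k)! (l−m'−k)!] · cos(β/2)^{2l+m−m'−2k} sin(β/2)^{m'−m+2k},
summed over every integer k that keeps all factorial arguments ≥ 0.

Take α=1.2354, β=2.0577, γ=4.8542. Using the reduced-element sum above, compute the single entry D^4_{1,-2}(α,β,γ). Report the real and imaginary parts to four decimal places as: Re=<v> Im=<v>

Split into d^4_{1,-2}(β=2.0577) × two z-phases.
Half-angle: c=0.515804, s=0.856706. N=√(120·6·2·720)=1018.233765
k∈{0,1,2} keeps every argument non-negative
  k=0: (−1)^3·1018.2338/(72)·0.5158^5·0.8567^3 = -0.324666
  k=1: (−1)^4·1018.2338/(48)·0.5158^3·0.8567^5 = +1.343450
  k=2: (−1)^5·1018.2338/(240)·0.5158^1·0.8567^7 = -0.741217
d^4_{1,-2}(2.0577) = -0.324666 +1.343450 -0.741217 = +0.277567
Attach z-rotation phases: D = e^{-i(1)(1.2354)}·(+0.277567)·e^{-i(-2)(4.8542)} = -0.161054+0.226064i

Re=-0.1611 Im=0.2261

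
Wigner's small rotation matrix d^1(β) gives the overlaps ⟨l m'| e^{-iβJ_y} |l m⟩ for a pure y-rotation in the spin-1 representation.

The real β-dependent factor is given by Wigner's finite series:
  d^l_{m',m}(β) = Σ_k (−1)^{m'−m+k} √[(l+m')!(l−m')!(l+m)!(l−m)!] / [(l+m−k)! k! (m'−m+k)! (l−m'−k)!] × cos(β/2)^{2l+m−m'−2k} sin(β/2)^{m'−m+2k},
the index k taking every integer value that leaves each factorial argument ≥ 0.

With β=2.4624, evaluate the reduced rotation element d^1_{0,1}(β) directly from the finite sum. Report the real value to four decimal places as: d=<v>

d=0.4442

d^1_{0,1}(β=2.4624) via Wigner's sum:
Half-angle: c=0.333107, s=0.942889. N=√(1·1·2·1)=1.414214
Admissible k: 1..1 (factorial args all ≥0)
  k=1: (−1)^0·1.4142/(1)·0.3331^1·0.9429^1 = +0.444180
d^1_{0,1}(2.4624) = +0.444180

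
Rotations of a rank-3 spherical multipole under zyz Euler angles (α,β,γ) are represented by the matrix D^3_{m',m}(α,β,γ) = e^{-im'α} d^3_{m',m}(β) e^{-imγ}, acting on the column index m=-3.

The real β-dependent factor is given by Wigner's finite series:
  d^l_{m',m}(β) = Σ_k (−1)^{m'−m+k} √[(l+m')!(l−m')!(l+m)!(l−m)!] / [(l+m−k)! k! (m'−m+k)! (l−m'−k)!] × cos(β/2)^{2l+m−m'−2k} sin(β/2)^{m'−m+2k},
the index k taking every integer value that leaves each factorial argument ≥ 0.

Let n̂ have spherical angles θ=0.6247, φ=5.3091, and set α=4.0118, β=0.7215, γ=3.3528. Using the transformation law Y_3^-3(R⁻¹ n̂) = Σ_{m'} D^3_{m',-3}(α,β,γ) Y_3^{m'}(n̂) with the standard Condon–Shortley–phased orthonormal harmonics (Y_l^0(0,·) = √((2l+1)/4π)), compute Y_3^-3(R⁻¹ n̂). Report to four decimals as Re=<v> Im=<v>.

Need the full column D^3_{m',-3} for m'=−3..3 at α=4.0118, β=0.7215, γ=3.3528.
cos(β/2)=0.935632, sin(β/2)=0.352976
d^3_{-3,-3}: single k=0 term ⇒ +0.670859;  D = -0.667328-0.068744i
d^3_{-2,-3}: single k=0 term ⇒ -0.619936;  D = -0.446112+0.430470i
d^3_{-1,-3}: single k=0 term ⇒ +0.369792;  D = +0.024745+0.368963i
d^3_{0,-3}: single k=0 term ⇒ -0.161089;  D = +0.129820+0.095376i
d^3_{1,-3}: single k=0 term ⇒ +0.052630;  D = +0.051164-0.012336i
d^3_{2,-3}: single k=0 term ⇒ -0.012558;  D = +0.005620-0.011230i
d^3_{3,-3}: single k=0 term ⇒ +0.001934;  D = -0.000764-0.001777i
Y_3^{m'}(θ=0.6247,φ=5.3091) and Σ D·Y over m':
  (-0.6673-0.0687i)·(-0.0815+0.0182i)  (-0.4461+0.4305i)·(-0.1045+0.2636i)  (+0.0247+0.3690i)·(+0.2432+0.3580i)  (+0.1298+0.0954i)·(+0.0877+0.0000i)  (+0.0512-0.0123i)·(-0.2432+0.3580i)  (+0.0056-0.0112i)·(-0.1045-0.2636i)  (-0.0008-0.0018i)·(+0.0815+0.0182i)
Y_3^-3(R⁻¹ n̂) = -0.137536-0.041289i

Re=-0.1375 Im=-0.0413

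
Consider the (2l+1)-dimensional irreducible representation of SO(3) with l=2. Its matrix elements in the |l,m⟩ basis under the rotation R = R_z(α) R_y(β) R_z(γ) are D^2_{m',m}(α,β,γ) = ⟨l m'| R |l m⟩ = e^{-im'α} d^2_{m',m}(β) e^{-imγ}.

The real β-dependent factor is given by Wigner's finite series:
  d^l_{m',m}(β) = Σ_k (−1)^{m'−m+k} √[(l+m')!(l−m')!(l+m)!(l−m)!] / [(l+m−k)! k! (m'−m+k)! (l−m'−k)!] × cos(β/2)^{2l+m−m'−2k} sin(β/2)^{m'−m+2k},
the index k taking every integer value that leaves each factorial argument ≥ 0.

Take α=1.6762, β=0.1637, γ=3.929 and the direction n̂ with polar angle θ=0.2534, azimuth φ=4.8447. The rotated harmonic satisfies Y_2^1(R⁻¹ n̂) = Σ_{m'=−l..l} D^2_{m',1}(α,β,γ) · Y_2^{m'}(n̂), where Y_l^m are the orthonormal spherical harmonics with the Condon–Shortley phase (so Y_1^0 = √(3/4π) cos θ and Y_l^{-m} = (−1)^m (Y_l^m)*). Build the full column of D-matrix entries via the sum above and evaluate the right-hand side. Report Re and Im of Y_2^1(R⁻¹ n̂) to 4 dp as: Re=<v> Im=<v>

Re=-0.2053 Im=0.1993

Need the full column D^2_{m',1} for m'=−2..2 at α=1.6762, β=0.1637, γ=3.929.
cos(β/2)=0.996652, sin(β/2)=0.081759
d^2_{-2,1}: single k=3 term ⇒ +0.001089;  D = +0.000913-0.000594i
d^2_{-1,1}: k∈[2..3] ⇒ +0.019919 -0.000045 = +0.019875;  D = -0.012528-0.015429i
d^2_{0,1}: k∈[1..2] ⇒ +0.198262 -0.001334 = +0.196928;  D = -0.138969+0.139529i
d^2_{1,1}: k∈[0..1] ⇒ +0.986676 -0.019919 = +0.966756;  D = +0.752947+0.606374i
d^2_{2,1}: single k=0 term ⇒ -0.161880;  D = -0.087707+0.136061i
Y_2^{m'}(θ=0.2534,φ=4.8447) and Σ D·Y over m':
  (+0.0009-0.0006i)·(-0.0234+0.0063i)  (-0.0125-0.0154i)·(+0.0247+0.1859i)  (-0.1390+0.1395i)·(+0.5713+0.0000i)  (+0.7529+0.6064i)·(-0.0247+0.1859i)  (-0.0877+0.1361i)·(-0.0234-0.0063i)
Y_2^1(R⁻¹ n̂) = -0.205256+0.199332i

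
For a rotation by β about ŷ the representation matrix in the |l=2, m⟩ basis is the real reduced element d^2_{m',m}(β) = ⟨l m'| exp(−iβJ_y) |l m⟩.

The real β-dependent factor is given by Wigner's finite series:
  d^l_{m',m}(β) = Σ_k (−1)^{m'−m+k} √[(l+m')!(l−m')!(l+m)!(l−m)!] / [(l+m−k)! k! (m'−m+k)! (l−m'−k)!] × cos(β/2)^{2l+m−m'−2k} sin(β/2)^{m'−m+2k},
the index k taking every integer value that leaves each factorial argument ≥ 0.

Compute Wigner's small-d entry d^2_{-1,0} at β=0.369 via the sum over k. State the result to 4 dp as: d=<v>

d^2_{-1,0}(β=0.369) via Wigner's sum:
c=cos(0.369/2)=0.983028, s=sin(0.369/2)=0.183455; N=√[1·6·2·2]=4.898979
k∈{1,2} keeps every argument non-negative
  k=1: (−1)^0·4.8990/(2)·0.9830^3·0.1835^1 = +0.426877
  k=2: (−1)^1·4.8990/(2)·0.9830^1·0.1835^3 = -0.014867
d^2_{-1,0}(0.369) = +0.426877 -0.014867 = +0.412010

d=0.4120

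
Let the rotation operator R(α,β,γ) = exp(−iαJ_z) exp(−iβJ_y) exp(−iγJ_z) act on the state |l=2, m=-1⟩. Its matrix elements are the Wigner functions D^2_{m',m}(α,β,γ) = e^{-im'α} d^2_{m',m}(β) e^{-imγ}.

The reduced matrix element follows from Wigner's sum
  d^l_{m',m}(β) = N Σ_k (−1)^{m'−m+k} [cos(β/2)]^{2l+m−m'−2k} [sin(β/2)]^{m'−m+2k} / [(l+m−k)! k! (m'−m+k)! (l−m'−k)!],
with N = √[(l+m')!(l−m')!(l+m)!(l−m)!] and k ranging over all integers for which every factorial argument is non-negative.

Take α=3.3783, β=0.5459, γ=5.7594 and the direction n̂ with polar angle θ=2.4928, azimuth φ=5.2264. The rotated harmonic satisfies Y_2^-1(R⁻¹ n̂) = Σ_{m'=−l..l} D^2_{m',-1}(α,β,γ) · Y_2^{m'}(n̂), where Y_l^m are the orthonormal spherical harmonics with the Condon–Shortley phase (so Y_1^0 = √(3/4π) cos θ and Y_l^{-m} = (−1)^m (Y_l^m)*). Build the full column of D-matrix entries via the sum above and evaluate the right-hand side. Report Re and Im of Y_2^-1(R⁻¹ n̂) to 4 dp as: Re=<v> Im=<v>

Need the full column D^2_{m',-1} for m'=−2..2 at α=3.3783, β=0.5459, γ=5.7594.
cos(β/2)=0.962980, sin(β/2)=0.269573
d^2_{-2,-1}: single k=1 term ⇒ +0.481458;  D = +0.480848-0.024241i
d^2_{-1,-1}: k∈[0..1] ⇒ +0.859941 -0.202167 = +0.657775;  D = -0.630855+0.186250i
d^2_{0,-1}: k∈[0..1] ⇒ -0.589664 +0.046209 = -0.543455;  D = -0.470595+0.271815i
d^2_{1,-1}: k∈[0..1] ⇒ +0.202167 -0.005281 = +0.196886;  D = -0.142643+0.135709i
d^2_{2,-1}: single k=0 term ⇒ -0.037729;  D = -0.020474+0.031691i
Y_2^{m'}(θ=2.4928,φ=5.2264) and Σ D·Y over m':
  (+0.4808-0.0242i)·(-0.0728+0.1208i)  (-0.6309+0.1862i)·(-0.1829-0.3239i)  (-0.4706+0.2718i)·(+0.2853+0.0000i)  (-0.1426+0.1357i)·(+0.1829-0.3239i)  (-0.0205+0.0317i)·(-0.0728-0.1208i)
Y_2^-1(R⁻¹ n̂) = +0.032497+0.378837i

Re=0.0325 Im=0.3788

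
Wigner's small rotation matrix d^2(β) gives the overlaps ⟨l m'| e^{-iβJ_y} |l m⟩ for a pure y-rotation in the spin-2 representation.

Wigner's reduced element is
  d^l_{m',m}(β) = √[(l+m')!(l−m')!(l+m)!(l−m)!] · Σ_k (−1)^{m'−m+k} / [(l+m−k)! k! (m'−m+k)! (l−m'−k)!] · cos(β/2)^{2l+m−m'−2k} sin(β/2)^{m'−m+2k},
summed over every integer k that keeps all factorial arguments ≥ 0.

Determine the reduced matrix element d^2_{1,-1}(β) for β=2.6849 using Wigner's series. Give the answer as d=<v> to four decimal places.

d=-0.7543

d^2_{1,-1}(β=2.6849) via Wigner's sum:
With c≡cos(β/2)=0.226367 and s≡sin(β/2)=0.974042, N=[6·1·1·6]^{1/2}=6.000000
k: max(0,(-1)−(1))=0 … min(2+(-1),2−(1))=1
  k=0: (−1)^2·6.0000/(2)·0.2264^2·0.9740^2 = +0.145849
  k=1: (−1)^3·6.0000/(6)·0.2264^0·0.9740^4 = -0.900142
d^2_{1,-1}(2.6849) = +0.145849 -0.900142 = -0.754293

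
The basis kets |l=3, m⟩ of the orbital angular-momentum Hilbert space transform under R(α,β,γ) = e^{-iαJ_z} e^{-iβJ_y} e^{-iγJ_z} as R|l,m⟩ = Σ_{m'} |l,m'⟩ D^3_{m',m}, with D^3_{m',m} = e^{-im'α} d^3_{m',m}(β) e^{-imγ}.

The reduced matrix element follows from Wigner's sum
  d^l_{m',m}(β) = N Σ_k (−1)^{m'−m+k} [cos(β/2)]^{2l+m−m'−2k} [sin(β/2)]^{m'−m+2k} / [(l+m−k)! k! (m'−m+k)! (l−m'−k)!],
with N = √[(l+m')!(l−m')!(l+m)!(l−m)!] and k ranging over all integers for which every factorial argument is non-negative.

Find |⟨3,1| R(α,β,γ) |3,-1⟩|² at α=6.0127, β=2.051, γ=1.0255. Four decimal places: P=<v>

P=0.1953

First d^3_{1,-1}(β=2.051), then the phase factors e^{-i(1)α} and e^{-i(-1)γ}:
Half-angle: c=0.518671, s=0.854974. N=√(24·2·2·24)=48.000000
k∈{0,1,2} keeps every argument non-negative
  k=0: (−1)^2·48.0000/(8)·0.5187^4·0.8550^2 = +0.317414
  k=1: (−1)^3·48.0000/(6)·0.5187^2·0.8550^4 = -1.149968
  k=2: (−1)^4·48.0000/(48)·0.5187^0·0.8550^6 = +0.390586
d^3_{1,-1}(2.051) = +0.317414 -1.149968 +0.390586 = -0.441968
|D^3_{1,-1}|² = |d^3_{1,-1}(β)|² = (-0.441968)² = 0.195336 (the z-rotation phases have unit modulus)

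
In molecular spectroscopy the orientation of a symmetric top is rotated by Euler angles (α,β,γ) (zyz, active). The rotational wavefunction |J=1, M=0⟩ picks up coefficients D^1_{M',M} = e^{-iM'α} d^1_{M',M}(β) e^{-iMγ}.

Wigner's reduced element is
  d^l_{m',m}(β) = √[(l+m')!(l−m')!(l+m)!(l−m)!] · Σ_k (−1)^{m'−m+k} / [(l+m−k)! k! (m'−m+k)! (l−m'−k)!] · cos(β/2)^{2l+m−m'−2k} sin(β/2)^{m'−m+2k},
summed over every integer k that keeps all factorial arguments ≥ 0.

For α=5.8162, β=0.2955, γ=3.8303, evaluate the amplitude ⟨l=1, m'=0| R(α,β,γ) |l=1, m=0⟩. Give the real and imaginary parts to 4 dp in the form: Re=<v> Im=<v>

D^1_{0,0}(5.8162,0.2955,3.8303) = e^{-i·0·5.8162}·d^1_{0,0}(0.2955)·e^{-i·0·3.8303}. Compute d first:
c=cos(0.2955/2)=0.989105, s=sin(0.2955/2)=0.147213; N=√[1·1·1·1]=1.000000
Admissible k: 0..1 (factorial args all ≥0)
  k=0: (−1)^0·1.0000/(1)·0.9891^2·0.1472^0 = +0.978328
  k=1: (−1)^1·1.0000/(1)·0.9891^0·0.1472^2 = -0.021672
d^1_{0,0}(0.2955) = +0.978328 -0.021672 = +0.956657
Phases: e^{-i·(0)·5.8162}=+1.000000+0.000000i, e^{-i·(0)·3.8303}=+1.000000+0.000000i ⇒ D=+0.956657+0.000000i

Re=0.9567 Im=0.0000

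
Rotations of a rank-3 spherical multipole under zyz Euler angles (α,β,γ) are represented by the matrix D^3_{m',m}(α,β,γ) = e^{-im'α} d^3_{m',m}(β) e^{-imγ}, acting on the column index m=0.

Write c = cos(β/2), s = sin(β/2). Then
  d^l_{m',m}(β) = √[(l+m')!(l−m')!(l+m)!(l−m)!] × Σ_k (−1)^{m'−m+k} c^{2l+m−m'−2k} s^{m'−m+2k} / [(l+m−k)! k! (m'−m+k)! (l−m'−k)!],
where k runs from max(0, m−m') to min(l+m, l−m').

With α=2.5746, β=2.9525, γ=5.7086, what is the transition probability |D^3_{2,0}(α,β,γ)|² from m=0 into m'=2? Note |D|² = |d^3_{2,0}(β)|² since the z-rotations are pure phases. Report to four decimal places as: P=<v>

P=0.0023

First d^3_{2,0}(β=2.9525), then the phase factors e^{-i(2)α} and e^{-i(0)γ}:
With c≡cos(β/2)=0.094406 and s≡sin(β/2)=0.995534, N=[120·1·6·6]^{1/2}=65.726707
k: max(0,(0)−(2))=0 … min(3+(0),3−(2))=1
  k=0: (−1)^2·65.7267/(12)·0.0944^4·0.9955^2 = +0.000431
  k=1: (−1)^3·65.7267/(12)·0.0944^2·0.9955^4 = -0.047949
d^3_{2,0}(2.9525) = +0.000431 -0.047949 = -0.047518
|D^3_{2,0}|² = |d^3_{2,0}(β)|² = (-0.047518)² = 0.002258 (the z-rotation phases have unit modulus)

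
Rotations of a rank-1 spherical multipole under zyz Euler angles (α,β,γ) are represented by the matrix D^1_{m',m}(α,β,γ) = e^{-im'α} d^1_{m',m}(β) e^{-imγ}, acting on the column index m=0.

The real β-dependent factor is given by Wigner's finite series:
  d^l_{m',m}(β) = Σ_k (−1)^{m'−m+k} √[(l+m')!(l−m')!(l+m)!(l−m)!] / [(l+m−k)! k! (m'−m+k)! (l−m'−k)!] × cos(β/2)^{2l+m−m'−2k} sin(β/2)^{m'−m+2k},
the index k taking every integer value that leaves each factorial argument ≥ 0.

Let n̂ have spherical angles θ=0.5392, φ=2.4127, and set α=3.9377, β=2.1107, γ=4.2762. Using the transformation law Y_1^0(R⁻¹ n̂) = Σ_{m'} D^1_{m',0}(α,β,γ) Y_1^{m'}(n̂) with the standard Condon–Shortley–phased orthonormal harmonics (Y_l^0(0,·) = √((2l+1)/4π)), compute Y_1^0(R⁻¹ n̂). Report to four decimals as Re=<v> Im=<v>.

Re=-0.2057 Im=0.0000

Need the full column D^1_{m',0} for m'=−1..1 at α=3.9377, β=2.1107, γ=4.2762.
cos(β/2)=0.492923, sin(β/2)=0.870073
d^1_{-1,0}: single k=1 term ⇒ +0.606527;  D = -0.424262-0.433447i
d^1_{0,0}: k∈[0..1] ⇒ +0.242973 -0.757027 = -0.514053;  D = -0.514053+0.000000i
d^1_{1,0}: single k=0 term ⇒ -0.606527;  D = +0.424262-0.433447i
Y_1^{m'}(θ=0.5392,φ=2.4127) and Σ D·Y over m':
  (-0.4243-0.4334i)·(-0.1323-0.1182i)  (-0.5141+0.0000i)·(+0.4193+0.0000i)  (+0.4243-0.4334i)·(+0.1323-0.1182i)
Y_1^0(R⁻¹ n̂) = -0.205681+0.000000i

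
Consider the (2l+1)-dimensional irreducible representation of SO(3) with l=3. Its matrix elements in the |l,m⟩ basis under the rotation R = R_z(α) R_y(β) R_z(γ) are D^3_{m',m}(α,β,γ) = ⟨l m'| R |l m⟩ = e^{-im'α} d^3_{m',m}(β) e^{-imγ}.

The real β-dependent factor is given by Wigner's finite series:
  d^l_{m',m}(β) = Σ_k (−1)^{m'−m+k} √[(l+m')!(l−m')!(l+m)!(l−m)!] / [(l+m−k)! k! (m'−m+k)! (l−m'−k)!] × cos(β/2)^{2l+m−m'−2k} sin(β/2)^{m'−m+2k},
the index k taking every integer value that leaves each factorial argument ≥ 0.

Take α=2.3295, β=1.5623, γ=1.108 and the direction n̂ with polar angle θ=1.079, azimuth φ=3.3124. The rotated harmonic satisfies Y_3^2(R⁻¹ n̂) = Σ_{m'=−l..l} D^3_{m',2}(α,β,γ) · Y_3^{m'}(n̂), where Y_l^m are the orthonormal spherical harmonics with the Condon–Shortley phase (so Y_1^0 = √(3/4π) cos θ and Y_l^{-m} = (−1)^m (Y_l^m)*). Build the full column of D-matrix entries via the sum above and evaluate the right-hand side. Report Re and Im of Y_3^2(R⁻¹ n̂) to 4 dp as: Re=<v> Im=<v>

Re=-0.1797 Im=0.3363

Need the full column D^3_{m',2} for m'=−3..3 at α=2.3295, β=1.5623, γ=1.108.
cos(β/2)=0.710104, sin(β/2)=0.704097
d^3_{-3,2}: single k=5 term ⇒ +0.300995;  D = +0.018082-0.300451i
d^3_{-2,2}: k∈[4..5] ⇒ +0.619645 -0.121841 = +0.497804;  D = -0.381193+0.320158i
d^3_{-1,2}: k∈[3..4] ⇒ +0.790484 -0.388582 = +0.401901;  D = +0.399316+0.045518i
d^3_{0,2}: k∈[2..3] ⇒ +0.690420 -0.678787 = +0.011633;  D = -0.006996-0.009295i
d^3_{1,2}: k∈[1..2] ⇒ +0.402016 -0.790484 = -0.388468;  D = +0.064531-0.383071i
d^3_{2,2}: k∈[0..1] ⇒ +0.128213 -0.630265 = -0.502051;  D = -0.416667+0.280078i
d^3_{3,2}: single k=0 term ⇒ -0.311400;  D = +0.303876+0.068041i
Y_3^{m'}(θ=1.079,φ=3.3124) and Σ D·Y over m':
  (+0.0181-0.3005i)·(-0.2491+0.1401i)  (-0.3812+0.3202i)·(+0.3533-0.1256i)  (+0.3993+0.0455i)·(-0.0323+0.0056i)  (-0.0070-0.0093i)·(-0.3322+0.0000i)  (+0.0645-0.3831i)·(+0.0323+0.0056i)  (-0.4167+0.2801i)·(+0.3533+0.1256i)  (+0.3039+0.0680i)·(+0.2491+0.1401i)
Y_3^2(R⁻¹ n̂) = -0.179714+0.336346i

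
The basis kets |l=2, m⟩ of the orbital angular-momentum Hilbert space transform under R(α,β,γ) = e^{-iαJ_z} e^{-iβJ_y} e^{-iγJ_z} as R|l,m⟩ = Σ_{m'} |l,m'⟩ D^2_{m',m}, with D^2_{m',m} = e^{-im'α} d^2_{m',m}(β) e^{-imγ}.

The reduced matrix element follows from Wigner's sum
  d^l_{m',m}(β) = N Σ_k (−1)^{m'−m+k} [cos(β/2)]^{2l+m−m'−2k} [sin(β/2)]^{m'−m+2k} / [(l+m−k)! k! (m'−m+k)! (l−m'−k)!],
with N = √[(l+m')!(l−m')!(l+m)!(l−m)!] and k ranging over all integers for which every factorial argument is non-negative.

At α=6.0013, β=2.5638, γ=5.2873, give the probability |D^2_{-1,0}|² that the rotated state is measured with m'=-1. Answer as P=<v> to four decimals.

P=0.3140

Split into d^2_{-1,0}(β=2.5638) × two z-phases.
Half-angle: c=0.284894, s=0.958559. N=√(1·6·2·2)=4.898979
Admissible k: 1..2 (factorial args all ≥0)
  k=1: (−1)^0·4.8990/(2)·0.2849^3·0.9586^1 = +0.054293
  k=2: (−1)^1·4.8990/(2)·0.2849^1·0.9586^3 = -0.614633
d^2_{-1,0}(2.5638) = +0.054293 -0.614633 = -0.560340
|D^2_{-1,0}|² = |d^2_{-1,0}(β)|² = (-0.560340)² = 0.313981 (the z-rotation phases have unit modulus)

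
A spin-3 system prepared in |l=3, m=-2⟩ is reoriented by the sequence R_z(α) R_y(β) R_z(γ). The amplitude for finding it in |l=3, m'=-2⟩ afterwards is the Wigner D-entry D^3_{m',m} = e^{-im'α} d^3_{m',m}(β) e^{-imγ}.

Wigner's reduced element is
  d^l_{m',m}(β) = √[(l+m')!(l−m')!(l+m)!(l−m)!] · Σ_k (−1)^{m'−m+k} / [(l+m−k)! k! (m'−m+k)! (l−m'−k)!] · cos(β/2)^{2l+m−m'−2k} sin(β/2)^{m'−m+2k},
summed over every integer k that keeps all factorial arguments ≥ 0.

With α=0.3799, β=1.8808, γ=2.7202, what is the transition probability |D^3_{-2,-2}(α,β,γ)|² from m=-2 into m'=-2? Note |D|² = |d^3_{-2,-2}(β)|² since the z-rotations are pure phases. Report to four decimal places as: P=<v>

D^3_{-2,-2}(0.3799,1.8808,2.7202) = e^{-i·-2·0.3799}·d^3_{-2,-2}(1.8808)·e^{-i·-2·2.7202}. Compute d first:
With c≡cos(β/2)=0.589465 and s≡sin(β/2)=0.807794, N=[1·120·1·120]^{1/2}=120.000000
k∈{0,1} keeps every argument non-negative
  k=0: (−1)^0·120.0000/(120)·0.5895^6·0.8078^0 = +0.041952
  k=1: (−1)^1·120.0000/(24)·0.5895^4·0.8078^2 = -0.393916
d^3_{-2,-2}(1.8808) = +0.041952 -0.393916 = -0.351964
|D^3_{-2,-2}|² = |d^3_{-2,-2}(β)|² = (-0.351964)² = 0.123879 (the z-rotation phases have unit modulus)

P=0.1239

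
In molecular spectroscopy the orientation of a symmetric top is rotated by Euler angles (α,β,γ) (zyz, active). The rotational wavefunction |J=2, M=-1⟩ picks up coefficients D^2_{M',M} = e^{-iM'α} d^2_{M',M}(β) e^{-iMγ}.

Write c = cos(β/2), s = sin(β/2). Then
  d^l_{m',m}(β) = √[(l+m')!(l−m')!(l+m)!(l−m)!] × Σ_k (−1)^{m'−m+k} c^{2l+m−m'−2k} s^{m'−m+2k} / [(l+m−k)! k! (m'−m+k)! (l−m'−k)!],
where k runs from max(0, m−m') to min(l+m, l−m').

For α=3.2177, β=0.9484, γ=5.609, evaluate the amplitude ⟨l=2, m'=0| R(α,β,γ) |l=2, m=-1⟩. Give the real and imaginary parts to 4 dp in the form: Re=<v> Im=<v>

Re=-0.4532 Im=0.3621

Split into d^2_{0,-1}(β=0.9484) × two z-phases.
With c≡cos(β/2)=0.889658 and s≡sin(β/2)=0.456627, N=[2·2·1·6]^{1/2}=4.898979
The bounds max(0,m−m')=0 and min(l+m,l−m')=1 give 2 terms
  k=0: (−1)^1·4.8990/(2)·0.8897^3·0.4566^1 = -0.787602
  k=1: (−1)^2·4.8990/(2)·0.8897^1·0.4566^3 = +0.207483
d^2_{0,-1}(0.9484) = -0.787602 +0.207483 = -0.580119
D = (+1.000000+0.000000i)·(-0.580119)·(+0.781216-0.624261i) = -0.453198+0.362145i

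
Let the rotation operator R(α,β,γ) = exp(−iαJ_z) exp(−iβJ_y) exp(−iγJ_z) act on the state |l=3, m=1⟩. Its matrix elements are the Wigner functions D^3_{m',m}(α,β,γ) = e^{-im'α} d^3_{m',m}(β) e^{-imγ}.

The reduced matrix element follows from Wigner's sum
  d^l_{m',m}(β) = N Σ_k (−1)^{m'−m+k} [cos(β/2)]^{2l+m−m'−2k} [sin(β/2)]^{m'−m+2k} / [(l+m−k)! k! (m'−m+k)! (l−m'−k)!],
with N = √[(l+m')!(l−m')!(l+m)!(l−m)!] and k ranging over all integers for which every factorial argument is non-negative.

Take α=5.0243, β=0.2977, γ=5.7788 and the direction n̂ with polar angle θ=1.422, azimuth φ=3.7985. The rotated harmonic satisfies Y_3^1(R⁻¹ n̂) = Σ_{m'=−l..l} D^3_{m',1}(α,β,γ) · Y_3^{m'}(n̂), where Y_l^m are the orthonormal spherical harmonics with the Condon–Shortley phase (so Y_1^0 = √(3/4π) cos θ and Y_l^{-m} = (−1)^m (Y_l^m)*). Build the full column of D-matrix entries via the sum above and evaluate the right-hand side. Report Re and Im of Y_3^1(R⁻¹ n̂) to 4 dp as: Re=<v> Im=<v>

Re=0.1592 Im=-0.1569

Need the full column D^3_{m',1} for m'=−3..3 at α=5.0243, β=0.2977, γ=5.7788.
cos(β/2)=0.988942, sin(β/2)=0.148301
d^3_{-3,1}: single k=4 term ⇒ +0.001832;  D = -0.001817+0.000239i
d^3_{-2,1}: k∈[3..4] ⇒ +0.019951 -0.000224 = +0.019727;  D = -0.008449-0.017826i
d^3_{-1,1}: k∈[2..4] ⇒ +0.126218 -0.003784 +0.000011 = +0.122445;  D = +0.089215-0.083865i
d^3_{0,1}: k∈[1..3] ⇒ +0.485947 -0.032784 +0.000246 = +0.453410;  D = +0.396947+0.219119i
d^3_{1,1}: k∈[0..2] ⇒ +0.935461 -0.168291 +0.002838 = +0.770008;  D = -0.147293+0.755789i
d^3_{2,1}: k∈[0..1] ⇒ -0.443607 +0.019951 = -0.423656;  D = +0.420638-0.050480i
d^3_{3,1}: single k=0 term ⇒ +0.081474;  D = -0.034064-0.074011i
Y_3^{m'}(θ=1.422,φ=3.7985) and Σ D·Y over m':
  (-0.0018+0.0002i)·(+0.1571+0.3717i)  (-0.0084-0.0178i)·(+0.0377-0.1433i)  (+0.0892-0.0839i)·(+0.2253-0.1737i)  (+0.3969+0.2191i)·(-0.1599+0.0000i)  (-0.1473+0.7558i)·(-0.2253-0.1737i)  (+0.4206-0.0505i)·(+0.0377+0.1433i)  (-0.0341-0.0740i)·(-0.1571+0.3717i)
Y_3^1(R⁻¹ n̂) = +0.159237-0.156854i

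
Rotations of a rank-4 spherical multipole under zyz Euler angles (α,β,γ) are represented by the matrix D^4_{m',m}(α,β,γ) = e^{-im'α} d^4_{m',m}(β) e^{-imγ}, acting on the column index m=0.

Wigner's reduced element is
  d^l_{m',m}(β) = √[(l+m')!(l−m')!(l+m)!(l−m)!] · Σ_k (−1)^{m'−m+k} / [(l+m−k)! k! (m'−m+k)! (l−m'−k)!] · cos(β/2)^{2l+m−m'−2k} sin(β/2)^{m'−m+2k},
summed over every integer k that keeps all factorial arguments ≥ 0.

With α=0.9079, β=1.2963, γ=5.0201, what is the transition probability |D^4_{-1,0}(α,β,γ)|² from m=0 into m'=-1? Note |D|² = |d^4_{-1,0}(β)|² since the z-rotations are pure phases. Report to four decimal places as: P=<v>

D^4_{-1,0}(0.9079,1.2963,5.0201) = e^{-i·-1·0.9079}·d^4_{-1,0}(1.2963)·e^{-i·0·5.0201}. Compute d first:
Half-angle: c=0.797202, s=0.603713. N=√(6·120·24·24)=643.987578
The bounds max(0,m−m')=1 and min(l+m,l−m')=4 give 4 terms
  k=1: (−1)^0·643.9876/(144)·0.7972^7·0.6037^1 = +0.552489
  k=2: (−1)^1·643.9876/(24)·0.7972^5·0.6037^3 = -1.901074
  k=3: (−1)^2·643.9876/(24)·0.7972^3·0.6037^5 = +1.090241
  k=4: (−1)^3·643.9876/(144)·0.7972^1·0.6037^7 = -0.104207
d^4_{-1,0}(1.2963) = +0.552489 -1.901074 +1.090241 -0.104207 = -0.362549
|D^4_{-1,0}|² = |d^4_{-1,0}(β)|² = (-0.362549)² = 0.131442 (the z-rotation phases have unit modulus)

P=0.1314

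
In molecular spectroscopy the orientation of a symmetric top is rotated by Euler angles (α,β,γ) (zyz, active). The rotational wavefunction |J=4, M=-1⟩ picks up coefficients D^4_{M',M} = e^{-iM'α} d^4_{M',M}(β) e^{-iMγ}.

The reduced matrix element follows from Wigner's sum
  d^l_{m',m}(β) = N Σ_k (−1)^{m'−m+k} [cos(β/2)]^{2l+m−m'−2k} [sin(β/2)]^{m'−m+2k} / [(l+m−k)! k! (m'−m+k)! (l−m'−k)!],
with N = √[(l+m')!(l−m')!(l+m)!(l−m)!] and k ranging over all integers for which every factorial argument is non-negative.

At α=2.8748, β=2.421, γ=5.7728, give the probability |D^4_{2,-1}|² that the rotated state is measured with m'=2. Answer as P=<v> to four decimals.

First d^4_{2,-1}(β=2.421), then the phase factors e^{-i(2)α} and e^{-i(-1)γ}:
With c≡cos(β/2)=0.352552 and s≡sin(β/2)=0.935792, N=[720·2·6·120]^{1/2}=1018.233765
k: max(0,(-1)−(2))=0 … min(4+(-1),4−(2))=2
  k=0: (−1)^3·1018.2338/(72)·0.3526^5·0.9358^3 = -0.063120
  k=1: (−1)^4·1018.2338/(48)·0.3526^3·0.9358^5 = +0.667070
  k=2: (−1)^5·1018.2338/(240)·0.3526^1·0.9358^7 = -0.939973
d^4_{2,-1}(2.421) = -0.063120 +0.667070 -0.939973 = -0.336023
|D^4_{2,-1}|² = |d^4_{2,-1}(β)|² = (-0.336023)² = 0.112911 (the z-rotation phases have unit modulus)

P=0.1129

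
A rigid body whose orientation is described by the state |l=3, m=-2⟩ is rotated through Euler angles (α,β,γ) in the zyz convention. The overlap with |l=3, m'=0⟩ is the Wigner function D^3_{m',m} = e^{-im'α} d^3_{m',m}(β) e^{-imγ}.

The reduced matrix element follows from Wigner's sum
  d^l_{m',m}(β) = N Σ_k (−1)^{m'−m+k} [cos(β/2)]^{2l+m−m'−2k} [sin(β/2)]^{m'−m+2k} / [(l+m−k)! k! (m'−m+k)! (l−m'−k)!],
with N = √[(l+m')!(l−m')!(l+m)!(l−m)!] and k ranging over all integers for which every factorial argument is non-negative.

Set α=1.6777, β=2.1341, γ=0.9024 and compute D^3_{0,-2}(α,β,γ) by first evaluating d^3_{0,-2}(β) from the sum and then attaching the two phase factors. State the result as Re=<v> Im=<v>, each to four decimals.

D^3_{0,-2}(1.6777,2.1341,0.9024) = e^{-i·0·1.6777}·d^3_{0,-2}(2.1341)·e^{-i·-2·0.9024}. Compute d first:
c=cos(2.1341/2)=0.482710, s=sin(2.1341/2)=0.875780; N=√[6·6·1·120]=65.726707
Admissible k: 0..1 (factorial args all ≥0)
  k=0: (−1)^2·65.7267/(12)·0.4827^4·0.8758^2 = +0.228084
  k=1: (−1)^3·65.7267/(12)·0.4827^2·0.8758^4 = -0.750782
d^3_{0,-2}(2.1341) = +0.228084 -0.750782 = -0.522697
D = (+1.000000+0.000000i)·(-0.522697)·(-0.231874+0.972746i) = +0.121200-0.508452i

Re=0.1212 Im=-0.5085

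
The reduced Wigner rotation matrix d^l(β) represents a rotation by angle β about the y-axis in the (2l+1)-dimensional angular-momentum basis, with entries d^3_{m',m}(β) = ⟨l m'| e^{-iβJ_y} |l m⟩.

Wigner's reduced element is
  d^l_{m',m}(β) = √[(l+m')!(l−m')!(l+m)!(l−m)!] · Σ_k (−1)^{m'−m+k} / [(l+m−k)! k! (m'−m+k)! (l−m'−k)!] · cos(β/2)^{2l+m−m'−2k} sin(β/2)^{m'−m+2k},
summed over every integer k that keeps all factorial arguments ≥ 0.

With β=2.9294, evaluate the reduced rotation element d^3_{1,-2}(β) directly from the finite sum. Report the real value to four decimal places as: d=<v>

d^3_{1,-2}(β=2.9294) via Wigner's sum:
c=cos(2.9294/2)=0.105897, s=sin(2.9294/2)=0.994377; N=√[24·2·1·120]=75.894664
Admissible k: 0..1 (factorial args all ≥0)
  k=0: (−1)^3·75.8947/(12)·0.1059^3·0.9944^3 = -0.007385
  k=1: (−1)^4·75.8947/(24)·0.1059^1·0.9944^5 = +0.325567
d^3_{1,-2}(2.9294) = -0.007385 +0.325567 = +0.318182

d=0.3182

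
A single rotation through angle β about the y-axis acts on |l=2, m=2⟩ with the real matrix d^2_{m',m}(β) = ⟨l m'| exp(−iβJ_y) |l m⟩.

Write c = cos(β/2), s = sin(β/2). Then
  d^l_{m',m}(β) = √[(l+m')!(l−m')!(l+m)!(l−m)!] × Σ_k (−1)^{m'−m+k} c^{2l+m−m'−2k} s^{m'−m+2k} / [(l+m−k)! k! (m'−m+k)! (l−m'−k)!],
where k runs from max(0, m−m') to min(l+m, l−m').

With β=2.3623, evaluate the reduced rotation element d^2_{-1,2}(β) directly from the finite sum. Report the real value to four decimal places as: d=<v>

d=0.6014

d^2_{-1,2}(β=2.3623) via Wigner's sum:
With c≡cos(β/2)=0.379861 and s≡sin(β/2)=0.925043, N=[1·6·24·1]^{1/2}=12.000000
k∈{3} keeps every argument non-negative
  k=3: (−1)^0·12.0000/(6)·0.3799^1·0.9250^3 = +0.601370
d^2_{-1,2}(2.3623) = +0.601370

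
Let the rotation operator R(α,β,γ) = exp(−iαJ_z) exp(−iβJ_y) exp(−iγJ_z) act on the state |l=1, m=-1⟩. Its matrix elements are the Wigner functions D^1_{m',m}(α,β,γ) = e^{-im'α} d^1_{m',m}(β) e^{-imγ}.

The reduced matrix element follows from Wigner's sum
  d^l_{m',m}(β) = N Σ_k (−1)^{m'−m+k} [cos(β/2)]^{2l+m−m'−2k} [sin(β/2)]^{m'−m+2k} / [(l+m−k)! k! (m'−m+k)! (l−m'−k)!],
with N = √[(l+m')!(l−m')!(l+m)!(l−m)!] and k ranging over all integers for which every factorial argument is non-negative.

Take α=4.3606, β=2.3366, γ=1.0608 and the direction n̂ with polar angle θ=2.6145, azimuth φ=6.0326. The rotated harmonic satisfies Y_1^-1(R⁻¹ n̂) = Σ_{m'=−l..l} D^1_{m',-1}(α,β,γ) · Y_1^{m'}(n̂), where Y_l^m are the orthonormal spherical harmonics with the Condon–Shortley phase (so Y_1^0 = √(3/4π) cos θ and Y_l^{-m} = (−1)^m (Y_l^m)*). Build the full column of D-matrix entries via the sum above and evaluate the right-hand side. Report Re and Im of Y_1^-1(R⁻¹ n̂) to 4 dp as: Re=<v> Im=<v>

Need the full column D^1_{m',-1} for m'=−1..1 at α=4.3606, β=2.3366, γ=1.0608.
cos(β/2)=0.391716, sin(β/2)=0.920086
d^1_{-1,-1}: single k=0 term ⇒ +0.153442;  D = +0.099903-0.116463i
d^1_{0,-1}: single k=0 term ⇒ -0.509701;  D = -0.248823-0.444839i
d^1_{1,-1}: single k=0 term ⇒ +0.846558;  D = -0.835986+0.133374i
Y_1^{m'}(θ=2.6145,φ=6.0326) and Σ D·Y over m':
  (+0.0999-0.1165i)·(+0.1684+0.0431i)  (-0.2488-0.4448i)·(-0.4223+0.0000i)  (-0.8360+0.1334i)·(-0.1684+0.0431i)
Y_1^-1(R⁻¹ n̂) = +0.261915+0.114064i

Re=0.2619 Im=0.1141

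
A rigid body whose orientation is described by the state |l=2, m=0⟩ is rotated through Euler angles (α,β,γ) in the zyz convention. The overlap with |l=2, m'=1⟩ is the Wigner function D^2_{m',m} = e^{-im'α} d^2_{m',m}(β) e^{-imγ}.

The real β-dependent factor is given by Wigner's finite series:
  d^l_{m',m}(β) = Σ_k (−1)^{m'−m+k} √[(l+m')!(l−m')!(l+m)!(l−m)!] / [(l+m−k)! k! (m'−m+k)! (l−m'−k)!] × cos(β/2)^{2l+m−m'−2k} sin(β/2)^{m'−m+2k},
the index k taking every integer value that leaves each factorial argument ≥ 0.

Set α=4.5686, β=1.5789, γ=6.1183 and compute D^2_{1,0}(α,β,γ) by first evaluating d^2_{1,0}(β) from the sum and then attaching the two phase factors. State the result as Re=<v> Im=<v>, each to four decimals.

Split into d^2_{1,0}(β=1.5789) × two z-phases.
c=cos(1.5789/2)=0.704236, s=sin(1.5789/2)=0.709966; N=√[6·1·2·2]=4.898979
The bounds max(0,m−m')=0 and min(l+m,l−m')=1 give 2 terms
  k=0: (−1)^1·4.8990/(2)·0.7042^3·0.7100^1 = -0.607390
  k=1: (−1)^2·4.8990/(2)·0.7042^1·0.7100^3 = +0.617315
d^2_{1,0}(1.5789) = -0.607390 +0.617315 = +0.009924
D = (-0.143294+0.989680i)·(+0.009924)·(+1.000000+0.000000i) = -0.001422+0.009822i

Re=-0.0014 Im=0.0098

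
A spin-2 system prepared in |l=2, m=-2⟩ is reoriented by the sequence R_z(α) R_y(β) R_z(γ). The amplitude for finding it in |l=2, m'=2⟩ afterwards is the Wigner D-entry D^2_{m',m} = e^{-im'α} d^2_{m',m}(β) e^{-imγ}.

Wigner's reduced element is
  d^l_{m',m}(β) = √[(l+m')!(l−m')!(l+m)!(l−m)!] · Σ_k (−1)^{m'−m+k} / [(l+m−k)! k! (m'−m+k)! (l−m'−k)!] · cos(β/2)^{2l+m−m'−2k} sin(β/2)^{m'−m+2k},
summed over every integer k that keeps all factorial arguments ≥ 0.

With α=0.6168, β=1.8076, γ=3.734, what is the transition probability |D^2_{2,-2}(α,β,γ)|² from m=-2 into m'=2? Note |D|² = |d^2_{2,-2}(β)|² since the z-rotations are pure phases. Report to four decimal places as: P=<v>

P=0.1452

D^2_{2,-2}(0.6168,1.8076,3.734) = e^{-i·2·0.6168}·d^2_{2,-2}(1.8076)·e^{-i·-2·3.734}. Compute d first:
c=cos(1.8076/2)=0.618629, s=sin(1.8076/2)=0.785683; N=√[24·1·1·24]=24.000000
k∈{0} keeps every argument non-negative
  k=0: (−1)^4·24.0000/(24)·0.6186^0·0.7857^4 = +0.381057
d^2_{2,-2}(1.8076) = +0.381057
|D^2_{2,-2}|² = |d^2_{2,-2}(β)|² = (+0.381057)² = 0.145205 (the z-rotation phases have unit modulus)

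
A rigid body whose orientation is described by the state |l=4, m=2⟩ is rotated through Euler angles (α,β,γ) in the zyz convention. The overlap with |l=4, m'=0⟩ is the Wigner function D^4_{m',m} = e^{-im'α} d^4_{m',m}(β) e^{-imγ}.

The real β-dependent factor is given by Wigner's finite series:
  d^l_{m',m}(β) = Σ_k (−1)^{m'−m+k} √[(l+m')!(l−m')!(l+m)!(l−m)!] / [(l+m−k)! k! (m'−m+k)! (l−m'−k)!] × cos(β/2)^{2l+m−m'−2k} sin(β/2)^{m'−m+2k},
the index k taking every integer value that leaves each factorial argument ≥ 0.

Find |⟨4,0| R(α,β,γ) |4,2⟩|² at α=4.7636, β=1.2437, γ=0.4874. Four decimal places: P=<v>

P=0.0097

Split into d^4_{0,2}(β=1.2437) × two z-phases.
c=cos(1.2437/2)=0.812802, s=sin(1.2437/2)=0.582540; N=√[24·24·720·2]=910.735966
k: max(0,(2)−(0))=2 … min(4+(2),4−(0))=4
  k=2: (−1)^0·910.7360/(96)·0.8128^6·0.5825^2 = +0.928286
  k=3: (−1)^1·910.7360/(36)·0.8128^4·0.5825^4 = -1.271545
  k=4: (−1)^2·910.7360/(96)·0.8128^2·0.5825^6 = +0.244932
d^4_{0,2}(1.2437) = +0.928286 -1.271545 +0.244932 = -0.098328
|D^4_{0,2}|² = |d^4_{0,2}(β)|² = (-0.098328)² = 0.009668 (the z-rotation phases have unit modulus)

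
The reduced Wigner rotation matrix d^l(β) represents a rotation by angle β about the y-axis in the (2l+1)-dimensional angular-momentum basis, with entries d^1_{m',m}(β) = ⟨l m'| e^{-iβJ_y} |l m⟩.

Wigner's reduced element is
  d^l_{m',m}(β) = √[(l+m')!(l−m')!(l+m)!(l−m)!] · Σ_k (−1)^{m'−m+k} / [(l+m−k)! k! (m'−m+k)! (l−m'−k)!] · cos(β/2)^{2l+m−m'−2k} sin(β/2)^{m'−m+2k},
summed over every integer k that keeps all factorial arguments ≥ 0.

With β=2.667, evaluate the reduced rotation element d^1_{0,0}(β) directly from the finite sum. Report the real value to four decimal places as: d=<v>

d=-0.8895

d^1_{0,0}(β=2.667) via Wigner's sum:
With c≡cos(β/2)=0.235076 and s≡sin(β/2)=0.971977, N=[1·1·1·1]^{1/2}=1.000000
k∈{0,1} keeps every argument non-negative
  k=0: (−1)^0·1.0000/(1)·0.2351^2·0.9720^0 = +0.055261
  k=1: (−1)^1·1.0000/(1)·0.2351^0·0.9720^2 = -0.944739
d^1_{0,0}(2.667) = +0.055261 -0.944739 = -0.889479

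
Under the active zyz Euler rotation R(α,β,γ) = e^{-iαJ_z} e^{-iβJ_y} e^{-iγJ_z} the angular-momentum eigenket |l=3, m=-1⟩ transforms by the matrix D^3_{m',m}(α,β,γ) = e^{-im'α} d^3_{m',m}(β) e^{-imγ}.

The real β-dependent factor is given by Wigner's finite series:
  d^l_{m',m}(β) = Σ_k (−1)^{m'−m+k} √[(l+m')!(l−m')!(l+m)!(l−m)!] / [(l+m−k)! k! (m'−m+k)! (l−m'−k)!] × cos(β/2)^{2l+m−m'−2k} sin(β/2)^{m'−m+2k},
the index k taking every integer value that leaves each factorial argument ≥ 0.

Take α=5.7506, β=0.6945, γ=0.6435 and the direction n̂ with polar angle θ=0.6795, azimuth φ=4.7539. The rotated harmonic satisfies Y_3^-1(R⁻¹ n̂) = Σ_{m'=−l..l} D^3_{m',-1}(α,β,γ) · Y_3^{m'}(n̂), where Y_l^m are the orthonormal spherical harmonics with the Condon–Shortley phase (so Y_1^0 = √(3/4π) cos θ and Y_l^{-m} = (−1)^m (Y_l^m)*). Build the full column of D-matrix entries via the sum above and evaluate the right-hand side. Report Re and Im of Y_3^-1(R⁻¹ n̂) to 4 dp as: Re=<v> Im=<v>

Need the full column D^3_{m',-1} for m'=−3..3 at α=5.7506, β=0.6945, γ=0.6435.
cos(β/2)=0.940312, sin(β/2)=0.340313
d^3_{-3,-1}: single k=2 term ⇒ +0.350664;  D = +0.202760-0.286101i
d^3_{-2,-1}: k∈[1..2] ⇒ +0.791114 -0.207244 = +0.583870;  D = +0.532726-0.238969i
d^3_{-1,-1}: k∈[0..2] ⇒ +0.691245 -0.724329 +0.071156 = +0.038072;  D = +0.037838+0.004214i
d^3_{0,-1}: k∈[0..2] ⇒ -0.866622 +0.340537 -0.014868 = -0.540953;  D = -0.432763-0.324571i
d^3_{1,-1}: k∈[0..2] ⇒ +0.543247 -0.094874 +0.001553 = +0.449926;  D = +0.173015+0.415330i
d^3_{2,-1}: k∈[0..1] ⇒ -0.207244 +0.013573 = -0.193672;  D = +0.026618-0.191834i
d^3_{3,-1}: single k=0 term ⇒ +0.045931;  D = -0.028539+0.035989i
Y_3^{m'}(θ=0.6795,φ=4.7539) and Σ D·Y over m':
  (+0.2028-0.2861i)·(-0.0129-0.1027i)  (+0.5327-0.2390i)·(-0.3129+0.0260i)  (+0.0378+0.0042i)·(+0.0171+0.4110i)  (-0.4328-0.3246i)·(+0.0074+0.0000i)  (+0.1730+0.4153i)·(-0.0171+0.4110i)  (+0.0266-0.1918i)·(-0.3129-0.0260i)  (-0.0285+0.0360i)·(+0.0129-0.1027i)
Y_3^-1(R⁻¹ n̂) = -0.380387+0.211436i

Re=-0.3804 Im=0.2114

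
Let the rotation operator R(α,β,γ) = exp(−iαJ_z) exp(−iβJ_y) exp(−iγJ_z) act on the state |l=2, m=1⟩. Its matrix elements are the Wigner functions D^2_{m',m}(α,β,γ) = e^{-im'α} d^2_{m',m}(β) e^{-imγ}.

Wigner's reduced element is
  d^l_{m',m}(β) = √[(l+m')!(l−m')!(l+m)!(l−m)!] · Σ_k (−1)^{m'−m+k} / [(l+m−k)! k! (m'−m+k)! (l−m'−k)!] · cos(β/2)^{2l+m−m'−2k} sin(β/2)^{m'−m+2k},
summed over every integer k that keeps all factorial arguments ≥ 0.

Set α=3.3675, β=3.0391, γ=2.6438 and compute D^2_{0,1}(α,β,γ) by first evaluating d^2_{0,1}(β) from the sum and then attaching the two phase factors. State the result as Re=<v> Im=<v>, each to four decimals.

Re=0.1095 Im=0.0595

Split into d^2_{0,1}(β=3.0391) × two z-phases.
Half-angle: c=0.051224, s=0.998687. N=√(2·2·6·1)=4.898979
k∈{1,2} keeps every argument non-negative
  k=1: (−1)^0·4.8990/(2)·0.0512^3·0.9987^1 = +0.000329
  k=2: (−1)^1·4.8990/(2)·0.0512^1·0.9987^3 = -0.124979
d^2_{0,1}(3.0391) = +0.000329 -0.124979 = -0.124650
D = (+1.000000+0.000000i)·(-0.124650)·(-0.878639-0.477487i) = +0.109522+0.059519i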